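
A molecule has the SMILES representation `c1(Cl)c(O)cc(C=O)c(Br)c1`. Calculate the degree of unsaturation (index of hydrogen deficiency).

5

Atom tally by fragment:
  benzene ring core → C:6 H:6
  (− 4 ring H displaced by substituents)
  + Cl → Cl:1
  + OH → O:1 H:1
  + CHO → C:1 H:1 O:1
  + Br → Br:1
Element totals:
  C: 7
  H: 4
  Br: 1
  Cl: 1
  O: 2
Molecular formula: C7H4BrClO2.
DoU = (2C + 2 + N − H − X) / 2 = (2·7 + 2 + 0 − 4 − 2) / 2 = 5.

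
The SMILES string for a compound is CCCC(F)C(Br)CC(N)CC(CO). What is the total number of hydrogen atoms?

Atom tally by fragment:
  CH3 → C:1 H:3
  CH2 → C:1 H:2
  CH2 → C:1 H:2
  CH(F) → C:1 H:1 F:1
  CH(Br) → C:1 H:1 Br:1
  CH2 → C:1 H:2
  CH(NH2) → C:1 H:3 N:1
  CH2 → C:1 H:2
  CH2CH2OH → C:2 H:5 O:1
Element totals:
  C: 10
  H: 21
  Br: 1
  F: 1
  N: 1
  O: 1

21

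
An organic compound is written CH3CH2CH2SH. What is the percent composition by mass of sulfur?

42.10%

Element totals:
  C: 3
  H: 8
  S: 1
Molecular formula: C3H8S.
Molar mass = 76.157 g/mol.
Mass from S: 1 × 32.06 = 32.060 g/mol.
%S = 32.060 / 76.157 × 100 = 42.10%.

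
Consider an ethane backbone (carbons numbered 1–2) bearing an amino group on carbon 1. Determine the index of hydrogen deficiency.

Atom tally by fragment:
  H2NCH2 → C:1 H:4 N:1
  CH3 → C:1 H:3
Element totals:
  C: 2
  H: 7
  N: 1
Molecular formula: C2H7N.
DoU = (2C + 2 + N − H − X) / 2 = (2·2 + 2 + 1 − 7 − 0) / 2 = 0.

0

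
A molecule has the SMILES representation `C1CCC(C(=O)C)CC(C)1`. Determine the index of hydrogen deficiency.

Atom tally by fragment:
  cyclohexane ring core → C:6 H:12
  (− 2 ring H displaced by substituents)
  + COCH3 → C:2 H:3 O:1
  + CH3 → C:1 H:3
Element totals:
  C: 9
  H: 16
  O: 1
Molecular formula: C9H16O.
DoU = (2C + 2 + N − H − X) / 2 = (2·9 + 2 + 0 − 16 − 0) / 2 = 2.

2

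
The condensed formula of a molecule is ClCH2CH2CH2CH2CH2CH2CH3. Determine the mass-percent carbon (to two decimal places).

Element totals:
  C: 7
  H: 15
  Cl: 1
Molecular formula: C7H15Cl.
Molar mass = 134.647 g/mol.
Mass from C: 7 × 12.011 = 84.077 g/mol.
%C = 84.077 / 134.647 × 100 = 62.44%.

62.44%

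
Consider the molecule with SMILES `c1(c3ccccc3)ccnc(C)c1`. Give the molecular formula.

C12H11N

Atom tally by fragment:
  pyridine ring core → C:5 H:5 N:1
  (− 2 ring H displaced by substituents)
  + C6H5 → C:6 H:5
  + CH3 → C:1 H:3
Element totals:
  C: 12
  H: 11
  N: 1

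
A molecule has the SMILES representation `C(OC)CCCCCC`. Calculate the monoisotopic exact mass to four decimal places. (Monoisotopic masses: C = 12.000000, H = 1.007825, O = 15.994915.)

130.1358

Atom tally by fragment:
  CH3OCH2 → C:2 H:5 O:1
  CH2 → C:1 H:2
  CH2 → C:1 H:2
  CH2 → C:1 H:2
  CH2 → C:1 H:2
  CH2 → C:1 H:2
  CH3 → C:1 H:3
Element totals:
  C: 8
  H: 18
  O: 1
Molecular formula: C8H18O.
  M = 8(12.0) + 18(1.007825) + 15.994915
    = 96.000000 + 18.140850 + 15.994915 = 130.135765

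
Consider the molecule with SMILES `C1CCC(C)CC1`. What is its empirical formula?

Atom tally by fragment:
  cyclohexane ring core → C:6 H:12
  (− 1 ring H displaced by substituents)
  + CH3 → C:1 H:3
Element totals:
  C: 7
  H: 14
Molecular formula: C7H14.
gcd of subscripts = 7; dividing each by 7:
  C: 7/7 = 1
  H: 14/7 = 2

CH2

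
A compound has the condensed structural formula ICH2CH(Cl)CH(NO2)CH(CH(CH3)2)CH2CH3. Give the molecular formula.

C9H17ClINO2

Element totals:
  C: 9
  H: 17
  Cl: 1
  I: 1
  N: 1
  O: 2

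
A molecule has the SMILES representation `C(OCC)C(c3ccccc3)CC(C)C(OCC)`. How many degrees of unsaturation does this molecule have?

4

Atom tally by fragment:
  C2H5OCH2 → C:3 H:7 O:1
  CH(C6H5) → C:7 H:6
  CH2 → C:1 H:2
  CH(CH3) → C:2 H:4
  CH2OC2H5 → C:3 H:7 O:1
Element totals:
  C: 16
  H: 26
  O: 2
Molecular formula: C16H26O2.
DoU = (2C + 2 + N − H − X) / 2 = (2·16 + 2 + 0 − 26 − 0) / 2 = 4.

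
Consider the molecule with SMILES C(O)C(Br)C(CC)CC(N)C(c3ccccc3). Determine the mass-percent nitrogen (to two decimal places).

4.67%

Atom tally by fragment:
  HOCH2 → C:1 H:3 O:1
  CH(Br) → C:1 H:1 Br:1
  CH(C2H5) → C:3 H:6
  CH2 → C:1 H:2
  CH(NH2) → C:1 H:3 N:1
  CH2C6H5 → C:7 H:7
Element totals:
  C: 14
  H: 22
  Br: 1
  N: 1
  O: 1
Molecular formula: C14H22BrNO.
Molar mass = 300.240 g/mol.
Mass from N: 1 × 14.007 = 14.007 g/mol.
%N = 14.007 / 300.240 × 100 = 4.67%.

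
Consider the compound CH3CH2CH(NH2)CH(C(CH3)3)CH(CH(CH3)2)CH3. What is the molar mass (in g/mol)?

Element totals:
  C: 13
  H: 29
  N: 1
Molecular formula: C13H29N.
  M = 13(12.011) + 29(1.008) + 14.007
    = 156.143 + 29.232 + 14.007 = 199.382

199.38 g/mol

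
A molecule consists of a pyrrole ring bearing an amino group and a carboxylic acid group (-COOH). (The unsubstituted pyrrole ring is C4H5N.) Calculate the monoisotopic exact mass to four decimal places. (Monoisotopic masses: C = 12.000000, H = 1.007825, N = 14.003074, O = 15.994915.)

Atom tally by fragment:
  pyrrole ring core → C:4 H:5 N:1
  (− 2 ring H displaced by substituents)
  + NH2 → N:1 H:2
  + COOH → C:1 H:1 O:2
Element totals:
  C: 5
  H: 6
  N: 2
  O: 2
Molecular formula: C5H6N2O2.
  M = 5(12.0) + 6(1.007825) + 2(14.003074) + 2(15.994915)
    = 60.000000 + 6.046950 + 28.006148 + 31.989830 = 126.042928

126.0429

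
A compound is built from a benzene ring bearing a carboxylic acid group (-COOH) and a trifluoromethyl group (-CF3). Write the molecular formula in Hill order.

C8H5F3O2

Atom tally by fragment:
  benzene ring core → C:6 H:6
  (− 2 ring H displaced by substituents)
  + COOH → C:1 H:1 O:2
  + CF3 → C:1 F:3
Element totals:
  C: 8
  H: 5
  F: 3
  O: 2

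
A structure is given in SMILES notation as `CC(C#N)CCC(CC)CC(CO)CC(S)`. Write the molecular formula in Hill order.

C13H25NOS

Atom tally by fragment:
  CH3 → C:1 H:3
  CH(CN) → C:2 H:1 N:1
  CH2 → C:1 H:2
  CH2 → C:1 H:2
  CH(C2H5) → C:3 H:6
  CH2 → C:1 H:2
  CH(CH2OH) → C:2 H:4 O:1
  CH2 → C:1 H:2
  CH2SH → C:1 H:3 S:1
Element totals:
  C: 13
  H: 25
  N: 1
  O: 1
  S: 1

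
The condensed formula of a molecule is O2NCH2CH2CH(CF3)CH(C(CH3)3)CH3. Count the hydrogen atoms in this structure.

18

Atom tally by fragment:
  O2NCH2 → C:1 H:2 N:1 O:2
  CH2 → C:1 H:2
  CH(CF3) → C:2 H:1 F:3
  CH(C(CH3)3) → C:5 H:10
  CH3 → C:1 H:3
Element totals:
  C: 10
  H: 18
  F: 3
  N: 1
  O: 2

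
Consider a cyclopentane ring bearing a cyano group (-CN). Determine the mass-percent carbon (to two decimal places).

75.74%

Atom tally by fragment:
  cyclopentane ring core → C:5 H:10
  (− 1 ring H displaced by substituents)
  + CN → C:1 N:1
Element totals:
  C: 6
  H: 9
  N: 1
Molecular formula: C6H9N.
Molar mass = 95.145 g/mol.
Mass from C: 6 × 12.011 = 72.066 g/mol.
%C = 72.066 / 95.145 × 100 = 75.74%.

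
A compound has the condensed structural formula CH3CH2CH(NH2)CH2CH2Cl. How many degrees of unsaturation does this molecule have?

0

Element totals:
  C: 5
  H: 12
  Cl: 1
  N: 1
Molecular formula: C5H12ClN.
DoU = (2C + 2 + N − H − X) / 2 = (2·5 + 2 + 1 − 12 − 1) / 2 = 0.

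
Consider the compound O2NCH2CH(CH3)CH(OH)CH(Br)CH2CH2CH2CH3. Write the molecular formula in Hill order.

Atom tally by fragment:
  O2NCH2 → C:1 H:2 N:1 O:2
  CH(CH3) → C:2 H:4
  CH(OH) → C:1 H:2 O:1
  CH(Br) → C:1 H:1 Br:1
  CH2 → C:1 H:2
  CH2 → C:1 H:2
  CH2 → C:1 H:2
  CH3 → C:1 H:3
Element totals:
  C: 9
  H: 18
  Br: 1
  N: 1
  O: 3

C9H18BrNO3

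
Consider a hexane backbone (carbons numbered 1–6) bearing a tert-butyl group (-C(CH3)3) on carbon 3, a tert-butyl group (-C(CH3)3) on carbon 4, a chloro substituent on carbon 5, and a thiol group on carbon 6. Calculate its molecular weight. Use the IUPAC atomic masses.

264.90 g/mol

Atom tally by fragment:
  CH3 → C:1 H:3
  CH2 → C:1 H:2
  CH(C(CH3)3) → C:5 H:10
  CH(C(CH3)3) → C:5 H:10
  CH(Cl) → C:1 H:1 Cl:1
  CH2SH → C:1 H:3 S:1
Element totals:
  C: 14
  H: 29
  Cl: 1
  S: 1
Molecular formula: C14H29ClS.
  M = 14(12.011) + 29(1.008) + 35.45 + 32.06
    = 168.154 + 29.232 + 35.450 + 32.060 = 264.896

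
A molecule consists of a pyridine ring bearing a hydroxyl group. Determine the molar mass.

Atom tally by fragment:
  pyridine ring core → C:5 H:5 N:1
  (− 1 ring H displaced by substituents)
  + OH → O:1 H:1
Element totals:
  C: 5
  H: 5
  N: 1
  O: 1
Molecular formula: C5H5NO.
  M = 5(12.011) + 5(1.008) + 14.007 + 15.999
    = 60.055 + 5.040 + 14.007 + 15.999 = 95.101

95.10 g/mol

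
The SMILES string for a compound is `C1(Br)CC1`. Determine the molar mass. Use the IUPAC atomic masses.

Atom tally by fragment:
  cyclopropane ring core → C:3 H:6
  (− 1 ring H displaced by substituents)
  + Br → Br:1
Element totals:
  C: 3
  H: 5
  Br: 1
Molecular formula: C3H5Br.
  M = 3(12.011) + 5(1.008) + 79.904
    = 36.033 + 5.040 + 79.904 = 120.977

120.98 g/mol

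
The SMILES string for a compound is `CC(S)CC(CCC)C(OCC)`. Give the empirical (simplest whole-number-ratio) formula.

C10H22OS

Atom tally by fragment:
  CH3 → C:1 H:3
  CH(SH) → C:1 H:2 S:1
  CH2 → C:1 H:2
  CH(CH2CH2CH3) → C:4 H:8
  CH2OC2H5 → C:3 H:7 O:1
Element totals:
  C: 10
  H: 22
  O: 1
  S: 1
Molecular formula: C10H22OS.
gcd of subscripts (10, 22, 1, 1) = 1, so the empirical formula equals the molecular formula.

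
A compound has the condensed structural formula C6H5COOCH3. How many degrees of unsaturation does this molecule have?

5

Element totals:
  C: 8
  H: 8
  O: 2
Molecular formula: C8H8O2.
DoU = (2C + 2 + N − H − X) / 2 = (2·8 + 2 + 0 − 8 − 0) / 2 = 5.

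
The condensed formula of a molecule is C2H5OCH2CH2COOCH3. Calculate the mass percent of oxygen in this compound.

Element totals:
  C: 6
  H: 12
  O: 3
Molecular formula: C6H12O3.
Molar mass = 132.159 g/mol.
Mass from O: 3 × 15.999 = 47.997 g/mol.
%O = 47.997 / 132.159 × 100 = 36.32%.

36.32%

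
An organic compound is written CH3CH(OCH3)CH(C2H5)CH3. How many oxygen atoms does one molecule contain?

Atom tally by fragment:
  CH3 → C:1 H:3
  CH(OCH3) → C:2 H:4 O:1
  CH(C2H5) → C:3 H:6
  CH3 → C:1 H:3
Element totals:
  C: 7
  H: 16
  O: 1

1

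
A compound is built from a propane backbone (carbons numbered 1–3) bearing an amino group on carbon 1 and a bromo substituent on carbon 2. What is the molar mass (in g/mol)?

138.01 g/mol

Atom tally by fragment:
  H2NCH2 → C:1 H:4 N:1
  CH(Br) → C:1 H:1 Br:1
  CH3 → C:1 H:3
Element totals:
  C: 3
  H: 8
  Br: 1
  N: 1
Molecular formula: C3H8BrN.
  M = 3(12.011) + 8(1.008) + 79.904 + 14.007
    = 36.033 + 8.064 + 79.904 + 14.007 = 138.008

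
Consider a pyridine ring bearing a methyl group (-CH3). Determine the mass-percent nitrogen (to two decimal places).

Atom tally by fragment:
  pyridine ring core → C:5 H:5 N:1
  (− 1 ring H displaced by substituents)
  + CH3 → C:1 H:3
Element totals:
  C: 6
  H: 7
  N: 1
Molecular formula: C6H7N.
Molar mass = 93.129 g/mol.
Mass from N: 1 × 14.007 = 14.007 g/mol.
%N = 14.007 / 93.129 × 100 = 15.04%.

15.04%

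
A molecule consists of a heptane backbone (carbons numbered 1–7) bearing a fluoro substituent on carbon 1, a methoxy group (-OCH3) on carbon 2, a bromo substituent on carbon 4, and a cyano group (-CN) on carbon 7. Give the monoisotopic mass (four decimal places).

251.0321

Atom tally by fragment:
  FCH2 → C:1 H:2 F:1
  CH(OCH3) → C:2 H:4 O:1
  CH2 → C:1 H:2
  CH(Br) → C:1 H:1 Br:1
  CH2 → C:1 H:2
  CH2 → C:1 H:2
  CH2CN → C:2 H:2 N:1
Element totals:
  C: 9
  H: 15
  Br: 1
  F: 1
  N: 1
  O: 1
Molecular formula: C9H15BrFNO.
  M = 9(12.0) + 15(1.007825) + 78.918338 + 18.998403 + 14.003074 + 15.994915
    = 108.000000 + 15.117375 + 78.918338 + 18.998403 + 14.003074 + 15.994915 = 251.032105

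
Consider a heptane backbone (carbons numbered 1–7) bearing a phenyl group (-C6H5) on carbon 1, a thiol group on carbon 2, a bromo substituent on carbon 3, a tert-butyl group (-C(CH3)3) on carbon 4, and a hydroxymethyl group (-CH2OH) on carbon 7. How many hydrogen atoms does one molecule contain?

29

Atom tally by fragment:
  C6H5CH2 → C:7 H:7
  CH(SH) → C:1 H:2 S:1
  CH(Br) → C:1 H:1 Br:1
  CH(C(CH3)3) → C:5 H:10
  CH2 → C:1 H:2
  CH2 → C:1 H:2
  CH2CH2OH → C:2 H:5 O:1
Element totals:
  C: 18
  H: 29
  Br: 1
  O: 1
  S: 1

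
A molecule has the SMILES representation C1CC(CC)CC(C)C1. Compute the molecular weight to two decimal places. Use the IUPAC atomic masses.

126.24 g/mol

Atom tally by fragment:
  cyclohexane ring core → C:6 H:12
  (− 2 ring H displaced by substituents)
  + C2H5 → C:2 H:5
  + CH3 → C:1 H:3
Element totals:
  C: 9
  H: 18
Molecular formula: C9H18.
  M = 9(12.011) + 18(1.008)
    = 108.099 + 18.144 = 126.243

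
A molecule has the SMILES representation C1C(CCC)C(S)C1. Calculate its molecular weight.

Atom tally by fragment:
  cyclobutane ring core → C:4 H:8
  (− 2 ring H displaced by substituents)
  + CH2CH2CH3 → C:3 H:7
  + SH → S:1 H:1
Element totals:
  C: 7
  H: 14
  S: 1
Molecular formula: C7H14S.
  M = 7(12.011) + 14(1.008) + 32.06
    = 84.077 + 14.112 + 32.060 = 130.249

130.25 g/mol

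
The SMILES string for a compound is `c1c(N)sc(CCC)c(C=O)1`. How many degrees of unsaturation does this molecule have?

Atom tally by fragment:
  thiophene ring core → C:4 H:4 S:1
  (− 3 ring H displaced by substituents)
  + NH2 → N:1 H:2
  + CH2CH2CH3 → C:3 H:7
  + CHO → C:1 H:1 O:1
Element totals:
  C: 8
  H: 11
  N: 1
  O: 1
  S: 1
Molecular formula: C8H11NOS.
DoU = (2C + 2 + N − H − X) / 2 = (2·8 + 2 + 1 − 11 − 0) / 2 = 4.

4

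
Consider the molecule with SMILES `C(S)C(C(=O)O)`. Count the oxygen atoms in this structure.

Atom tally by fragment:
  HSCH2 → C:1 H:3 S:1
  CH2COOH → C:2 H:3 O:2
Element totals:
  C: 3
  H: 6
  O: 2
  S: 1

2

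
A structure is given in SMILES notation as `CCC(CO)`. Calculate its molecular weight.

74.12 g/mol

Atom tally by fragment:
  CH3 → C:1 H:3
  CH2 → C:1 H:2
  CH2CH2OH → C:2 H:5 O:1
Element totals:
  C: 4
  H: 10
  O: 1
Molecular formula: C4H10O.
  M = 4(12.011) + 10(1.008) + 15.999
    = 48.044 + 10.080 + 15.999 = 74.123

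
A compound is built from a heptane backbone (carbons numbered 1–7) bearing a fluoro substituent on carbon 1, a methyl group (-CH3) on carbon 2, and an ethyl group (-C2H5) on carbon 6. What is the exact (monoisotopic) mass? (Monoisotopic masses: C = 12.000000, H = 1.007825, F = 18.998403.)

Atom tally by fragment:
  FCH2 → C:1 H:2 F:1
  CH(CH3) → C:2 H:4
  CH2 → C:1 H:2
  CH2 → C:1 H:2
  CH2 → C:1 H:2
  CH(C2H5) → C:3 H:6
  CH3 → C:1 H:3
Element totals:
  C: 10
  H: 21
  F: 1
Molecular formula: C10H21F.
  M = 10(12.0) + 21(1.007825) + 18.998403
    = 120.000000 + 21.164325 + 18.998403 = 160.162728

160.1627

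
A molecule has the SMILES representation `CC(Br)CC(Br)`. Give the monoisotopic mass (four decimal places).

213.8993

Atom tally by fragment:
  CH3 → C:1 H:3
  CH(Br) → C:1 H:1 Br:1
  CH2 → C:1 H:2
  CH2Br → C:1 H:2 Br:1
Element totals:
  C: 4
  H: 8
  Br: 2
Molecular formula: C4H8Br2.
  M = 4(12.0) + 8(1.007825) + 2(78.918338)
    = 48.000000 + 8.062600 + 157.836676 = 213.899276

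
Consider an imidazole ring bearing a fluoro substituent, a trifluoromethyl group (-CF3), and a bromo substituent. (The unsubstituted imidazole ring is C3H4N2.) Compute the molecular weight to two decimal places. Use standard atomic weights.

Atom tally by fragment:
  imidazole ring core → C:3 H:4 N:2
  (− 3 ring H displaced by substituents)
  + F → F:1
  + CF3 → C:1 F:3
  + Br → Br:1
Element totals:
  C: 4
  H: 1
  Br: 1
  F: 4
  N: 2
Molecular formula: C4HBrF4N2.
  M = 4(12.011) + 1.008 + 79.904 + 4(18.998) + 2(14.007)
    = 48.044 + 1.008 + 79.904 + 75.992 + 28.014 = 232.962

232.96 g/mol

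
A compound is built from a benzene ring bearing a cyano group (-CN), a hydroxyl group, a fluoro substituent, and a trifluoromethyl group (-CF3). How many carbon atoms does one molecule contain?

8

Atom tally by fragment:
  benzene ring core → C:6 H:6
  (− 4 ring H displaced by substituents)
  + CN → C:1 N:1
  + OH → O:1 H:1
  + F → F:1
  + CF3 → C:1 F:3
Element totals:
  C: 8
  H: 3
  F: 4
  N: 1
  O: 1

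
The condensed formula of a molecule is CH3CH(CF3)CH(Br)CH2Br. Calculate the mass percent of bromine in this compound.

56.29%

Atom tally by fragment:
  CH3 → C:1 H:3
  CH(CF3) → C:2 H:1 F:3
  CH(Br) → C:1 H:1 Br:1
  CH2Br → C:1 H:2 Br:1
Element totals:
  C: 5
  H: 7
  Br: 2
  F: 3
Molecular formula: C5H7Br2F3.
Molar mass = 283.913 g/mol.
Mass from Br: 2 × 79.904 = 159.808 g/mol.
%Br = 159.808 / 283.913 × 100 = 56.29%.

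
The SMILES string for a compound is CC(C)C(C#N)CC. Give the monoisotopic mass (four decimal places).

111.1048

Atom tally by fragment:
  CH3 → C:1 H:3
  CH(CH3) → C:2 H:4
  CH(CN) → C:2 H:1 N:1
  CH2 → C:1 H:2
  CH3 → C:1 H:3
Element totals:
  C: 7
  H: 13
  N: 1
Molecular formula: C7H13N.
  M = 7(12.0) + 13(1.007825) + 14.003074
    = 84.000000 + 13.101725 + 14.003074 = 111.104799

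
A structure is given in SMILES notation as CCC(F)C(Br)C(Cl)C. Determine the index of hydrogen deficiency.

0

Atom tally by fragment:
  CH3 → C:1 H:3
  CH2 → C:1 H:2
  CH(F) → C:1 H:1 F:1
  CH(Br) → C:1 H:1 Br:1
  CH(Cl) → C:1 H:1 Cl:1
  CH3 → C:1 H:3
Element totals:
  C: 6
  H: 11
  Br: 1
  Cl: 1
  F: 1
Molecular formula: C6H11BrClF.
DoU = (2C + 2 + N − H − X) / 2 = (2·6 + 2 + 0 − 11 − 3) / 2 = 0.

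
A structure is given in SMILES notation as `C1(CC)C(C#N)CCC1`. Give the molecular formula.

Atom tally by fragment:
  cyclopentane ring core → C:5 H:10
  (− 2 ring H displaced by substituents)
  + C2H5 → C:2 H:5
  + CN → C:1 N:1
Element totals:
  C: 8
  H: 13
  N: 1

C8H13N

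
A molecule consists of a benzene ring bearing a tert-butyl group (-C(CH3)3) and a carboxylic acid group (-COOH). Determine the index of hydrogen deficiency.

5

Atom tally by fragment:
  benzene ring core → C:6 H:6
  (− 2 ring H displaced by substituents)
  + C(CH3)3 → C:4 H:9
  + COOH → C:1 H:1 O:2
Element totals:
  C: 11
  H: 14
  O: 2
Molecular formula: C11H14O2.
DoU = (2C + 2 + N − H − X) / 2 = (2·11 + 2 + 0 − 14 − 0) / 2 = 5.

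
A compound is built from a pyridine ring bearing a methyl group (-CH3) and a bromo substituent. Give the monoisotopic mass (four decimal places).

170.9684

Atom tally by fragment:
  pyridine ring core → C:5 H:5 N:1
  (− 2 ring H displaced by substituents)
  + CH3 → C:1 H:3
  + Br → Br:1
Element totals:
  C: 6
  H: 6
  Br: 1
  N: 1
Molecular formula: C6H6BrN.
  M = 6(12.0) + 6(1.007825) + 78.918338 + 14.003074
    = 72.000000 + 6.046950 + 78.918338 + 14.003074 = 170.968362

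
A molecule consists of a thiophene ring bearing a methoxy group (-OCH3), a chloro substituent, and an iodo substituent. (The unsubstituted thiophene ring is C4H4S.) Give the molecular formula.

Atom tally by fragment:
  thiophene ring core → C:4 H:4 S:1
  (− 3 ring H displaced by substituents)
  + OCH3 → C:1 H:3 O:1
  + Cl → Cl:1
  + I → I:1
Element totals:
  C: 5
  H: 4
  Cl: 1
  I: 1
  O: 1
  S: 1

C5H4ClIOS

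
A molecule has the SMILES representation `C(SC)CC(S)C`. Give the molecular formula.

Atom tally by fragment:
  CH3SCH2 → C:2 H:5 S:1
  CH2 → C:1 H:2
  CH(SH) → C:1 H:2 S:1
  CH3 → C:1 H:3
Element totals:
  C: 5
  H: 12
  S: 2

C5H12S2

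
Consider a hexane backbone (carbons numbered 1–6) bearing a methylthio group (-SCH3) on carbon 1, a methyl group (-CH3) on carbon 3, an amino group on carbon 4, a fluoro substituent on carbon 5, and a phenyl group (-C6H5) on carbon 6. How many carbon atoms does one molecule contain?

Atom tally by fragment:
  CH3SCH2 → C:2 H:5 S:1
  CH2 → C:1 H:2
  CH(CH3) → C:2 H:4
  CH(NH2) → C:1 H:3 N:1
  CH(F) → C:1 H:1 F:1
  CH2C6H5 → C:7 H:7
Element totals:
  C: 14
  H: 22
  F: 1
  N: 1
  S: 1

14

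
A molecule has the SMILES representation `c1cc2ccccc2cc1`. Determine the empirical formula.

C5H4

Atom tally by fragment:
  naphthalene ring system core → C:10 H:8
Element totals:
  C: 10
  H: 8
Molecular formula: C10H8.
gcd of subscripts = 2; dividing each by 2:
  C: 10/2 = 5
  H: 8/2 = 4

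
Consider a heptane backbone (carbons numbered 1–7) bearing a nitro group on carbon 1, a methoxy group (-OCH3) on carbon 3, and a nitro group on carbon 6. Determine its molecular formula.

C8H16N2O5

Atom tally by fragment:
  O2NCH2 → C:1 H:2 N:1 O:2
  CH2 → C:1 H:2
  CH(OCH3) → C:2 H:4 O:1
  CH2 → C:1 H:2
  CH2 → C:1 H:2
  CH(NO2) → C:1 H:1 N:1 O:2
  CH3 → C:1 H:3
Element totals:
  C: 8
  H: 16
  N: 2
  O: 5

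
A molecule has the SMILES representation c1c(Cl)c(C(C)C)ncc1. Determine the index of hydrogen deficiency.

Atom tally by fragment:
  pyridine ring core → C:5 H:5 N:1
  (− 2 ring H displaced by substituents)
  + Cl → Cl:1
  + CH(CH3)2 → C:3 H:7
Element totals:
  C: 8
  H: 10
  Cl: 1
  N: 1
Molecular formula: C8H10ClN.
DoU = (2C + 2 + N − H − X) / 2 = (2·8 + 2 + 1 − 10 − 1) / 2 = 4.

4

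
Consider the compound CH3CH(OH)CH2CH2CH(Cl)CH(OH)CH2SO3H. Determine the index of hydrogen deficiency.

0

Element totals:
  C: 7
  H: 15
  Cl: 1
  O: 5
  S: 1
Molecular formula: C7H15ClO5S.
DoU = (2C + 2 + N − H − X) / 2 = (2·7 + 2 + 0 − 15 − 1) / 2 = 0.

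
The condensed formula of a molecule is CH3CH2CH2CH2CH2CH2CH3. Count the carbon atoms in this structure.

Element totals:
  C: 7
  H: 16

7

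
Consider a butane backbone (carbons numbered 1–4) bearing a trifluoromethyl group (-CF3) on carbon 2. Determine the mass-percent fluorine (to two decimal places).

45.19%

Atom tally by fragment:
  CH3 → C:1 H:3
  CH(CF3) → C:2 H:1 F:3
  CH2 → C:1 H:2
  CH3 → C:1 H:3
Element totals:
  C: 5
  H: 9
  F: 3
Molecular formula: C5H9F3.
Molar mass = 126.121 g/mol.
Mass from F: 3 × 18.998 = 56.994 g/mol.
%F = 56.994 / 126.121 × 100 = 45.19%.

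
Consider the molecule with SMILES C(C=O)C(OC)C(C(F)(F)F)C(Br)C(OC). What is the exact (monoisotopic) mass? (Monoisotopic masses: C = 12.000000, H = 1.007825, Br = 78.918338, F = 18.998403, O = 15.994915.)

Atom tally by fragment:
  OHCCH2 → C:2 H:3 O:1
  CH(OCH3) → C:2 H:4 O:1
  CH(CF3) → C:2 H:1 F:3
  CH(Br) → C:1 H:1 Br:1
  CH2OCH3 → C:2 H:5 O:1
Element totals:
  C: 9
  H: 14
  Br: 1
  F: 3
  O: 3
Molecular formula: C9H14BrF3O3.
  M = 9(12.0) + 14(1.007825) + 78.918338 + 3(18.998403) + 3(15.994915)
    = 108.000000 + 14.109550 + 78.918338 + 56.995209 + 47.984745 = 306.007842

306.0078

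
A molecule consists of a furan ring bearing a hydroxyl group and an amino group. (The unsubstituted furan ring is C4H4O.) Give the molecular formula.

C4H5NO2

Atom tally by fragment:
  furan ring core → C:4 H:4 O:1
  (− 2 ring H displaced by substituents)
  + OH → O:1 H:1
  + NH2 → N:1 H:2
Element totals:
  C: 4
  H: 5
  N: 1
  O: 2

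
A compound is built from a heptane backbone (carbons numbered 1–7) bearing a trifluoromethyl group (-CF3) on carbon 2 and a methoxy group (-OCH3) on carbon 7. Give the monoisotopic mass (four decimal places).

198.1231

Atom tally by fragment:
  CH3 → C:1 H:3
  CH(CF3) → C:2 H:1 F:3
  CH2 → C:1 H:2
  CH2 → C:1 H:2
  CH2 → C:1 H:2
  CH2 → C:1 H:2
  CH2OCH3 → C:2 H:5 O:1
Element totals:
  C: 9
  H: 17
  F: 3
  O: 1
Molecular formula: C9H17F3O.
  M = 9(12.0) + 17(1.007825) + 3(18.998403) + 15.994915
    = 108.000000 + 17.133025 + 56.995209 + 15.994915 = 198.123149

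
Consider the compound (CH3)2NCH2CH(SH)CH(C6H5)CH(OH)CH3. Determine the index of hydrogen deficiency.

4

Atom tally by fragment:
  (CH3)2NCH2 → C:3 H:8 N:1
  CH(SH) → C:1 H:2 S:1
  CH(C6H5) → C:7 H:6
  CH(OH) → C:1 H:2 O:1
  CH3 → C:1 H:3
Element totals:
  C: 13
  H: 21
  N: 1
  O: 1
  S: 1
Molecular formula: C13H21NOS.
DoU = (2C + 2 + N − H − X) / 2 = (2·13 + 2 + 1 − 21 − 0) / 2 = 4.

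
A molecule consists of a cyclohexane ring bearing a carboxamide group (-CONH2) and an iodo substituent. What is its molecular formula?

Atom tally by fragment:
  cyclohexane ring core → C:6 H:12
  (− 2 ring H displaced by substituents)
  + CONH2 → C:1 H:2 O:1 N:1
  + I → I:1
Element totals:
  C: 7
  H: 12
  I: 1
  N: 1
  O: 1

C7H12INO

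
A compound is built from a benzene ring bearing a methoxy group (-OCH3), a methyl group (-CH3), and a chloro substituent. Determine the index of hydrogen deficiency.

Atom tally by fragment:
  benzene ring core → C:6 H:6
  (− 3 ring H displaced by substituents)
  + OCH3 → C:1 H:3 O:1
  + CH3 → C:1 H:3
  + Cl → Cl:1
Element totals:
  C: 8
  H: 9
  Cl: 1
  O: 1
Molecular formula: C8H9ClO.
DoU = (2C + 2 + N − H − X) / 2 = (2·8 + 2 + 0 − 9 − 1) / 2 = 4.

4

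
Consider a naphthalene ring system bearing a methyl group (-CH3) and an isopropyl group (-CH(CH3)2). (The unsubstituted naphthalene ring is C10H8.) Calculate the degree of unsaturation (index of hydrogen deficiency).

7

Atom tally by fragment:
  naphthalene ring system core → C:10 H:8
  (− 2 ring H displaced by substituents)
  + CH3 → C:1 H:3
  + CH(CH3)2 → C:3 H:7
Element totals:
  C: 14
  H: 16
Molecular formula: C14H16.
DoU = (2C + 2 + N − H − X) / 2 = (2·14 + 2 + 0 − 16 − 0) / 2 = 7.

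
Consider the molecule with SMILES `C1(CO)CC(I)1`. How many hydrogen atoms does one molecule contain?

Atom tally by fragment:
  cyclopropane ring core → C:3 H:6
  (− 2 ring H displaced by substituents)
  + CH2OH → C:1 H:3 O:1
  + I → I:1
Element totals:
  C: 4
  H: 7
  I: 1
  O: 1

7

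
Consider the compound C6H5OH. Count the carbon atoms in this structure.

Element totals:
  C: 6
  H: 6
  O: 1

6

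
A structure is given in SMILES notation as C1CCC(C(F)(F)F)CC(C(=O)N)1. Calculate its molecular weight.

Atom tally by fragment:
  cyclohexane ring core → C:6 H:12
  (− 2 ring H displaced by substituents)
  + CF3 → C:1 F:3
  + CONH2 → C:1 H:2 O:1 N:1
Element totals:
  C: 8
  H: 12
  F: 3
  N: 1
  O: 1
Molecular formula: C8H12F3NO.
  M = 8(12.011) + 12(1.008) + 3(18.998) + 14.007 + 15.999
    = 96.088 + 12.096 + 56.994 + 14.007 + 15.999 = 195.184

195.18 g/mol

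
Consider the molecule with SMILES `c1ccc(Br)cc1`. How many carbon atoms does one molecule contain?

Atom tally by fragment:
  benzene ring core → C:6 H:6
  (− 1 ring H displaced by substituents)
  + Br → Br:1
Element totals:
  C: 6
  H: 5
  Br: 1

6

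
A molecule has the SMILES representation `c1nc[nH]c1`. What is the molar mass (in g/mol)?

68.08 g/mol

Atom tally by fragment:
  imidazole ring core → C:3 H:4 N:2
Element totals:
  C: 3
  H: 4
  N: 2
Molecular formula: C3H4N2.
  M = 3(12.011) + 4(1.008) + 2(14.007)
    = 36.033 + 4.032 + 28.014 = 68.079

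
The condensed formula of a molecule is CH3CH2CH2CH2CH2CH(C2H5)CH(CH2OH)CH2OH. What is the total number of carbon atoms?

11

Element totals:
  C: 11
  H: 24
  O: 2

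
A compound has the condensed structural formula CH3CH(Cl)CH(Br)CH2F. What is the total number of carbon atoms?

4

Atom tally by fragment:
  CH3 → C:1 H:3
  CH(Cl) → C:1 H:1 Cl:1
  CH(Br) → C:1 H:1 Br:1
  CH2F → C:1 H:2 F:1
Element totals:
  C: 4
  H: 7
  Br: 1
  Cl: 1
  F: 1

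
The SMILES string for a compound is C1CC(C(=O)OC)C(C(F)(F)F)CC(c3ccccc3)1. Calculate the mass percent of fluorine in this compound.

19.91%

Atom tally by fragment:
  cyclohexane ring core → C:6 H:12
  (− 3 ring H displaced by substituents)
  + COOCH3 → C:2 H:3 O:2
  + CF3 → C:1 F:3
  + C6H5 → C:6 H:5
Element totals:
  C: 15
  H: 17
  F: 3
  O: 2
Molecular formula: C15H17F3O2.
Molar mass = 286.293 g/mol.
Mass from F: 3 × 18.998 = 56.994 g/mol.
%F = 56.994 / 286.293 × 100 = 19.91%.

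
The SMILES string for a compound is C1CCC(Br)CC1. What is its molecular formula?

Atom tally by fragment:
  cyclohexane ring core → C:6 H:12
  (− 1 ring H displaced by substituents)
  + Br → Br:1
Element totals:
  C: 6
  H: 11
  Br: 1

C6H11Br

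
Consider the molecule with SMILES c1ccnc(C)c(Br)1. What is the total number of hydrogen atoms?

6

Atom tally by fragment:
  pyridine ring core → C:5 H:5 N:1
  (− 2 ring H displaced by substituents)
  + CH3 → C:1 H:3
  + Br → Br:1
Element totals:
  C: 6
  H: 6
  Br: 1
  N: 1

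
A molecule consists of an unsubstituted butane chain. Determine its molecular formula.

C4H10

Atom tally by fragment:
  CH3 → C:1 H:3
  CH2 → C:1 H:2
  CH2 → C:1 H:2
  CH3 → C:1 H:3
Element totals:
  C: 4
  H: 10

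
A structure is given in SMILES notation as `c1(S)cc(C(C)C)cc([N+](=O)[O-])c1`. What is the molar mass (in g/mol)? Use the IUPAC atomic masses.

197.25 g/mol

Atom tally by fragment:
  benzene ring core → C:6 H:6
  (− 3 ring H displaced by substituents)
  + SH → S:1 H:1
  + CH(CH3)2 → C:3 H:7
  + NO2 → N:1 O:2
Element totals:
  C: 9
  H: 11
  N: 1
  O: 2
  S: 1
Molecular formula: C9H11NO2S.
  M = 9(12.011) + 11(1.008) + 14.007 + 2(15.999) + 32.06
    = 108.099 + 11.088 + 14.007 + 31.998 + 32.060 = 197.252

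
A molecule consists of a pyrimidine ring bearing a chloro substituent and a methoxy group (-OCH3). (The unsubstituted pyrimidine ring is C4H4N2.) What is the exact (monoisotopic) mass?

144.0090

Atom tally by fragment:
  pyrimidine ring core → C:4 H:4 N:2
  (− 2 ring H displaced by substituents)
  + Cl → Cl:1
  + OCH3 → C:1 H:3 O:1
Element totals:
  C: 5
  H: 5
  Cl: 1
  N: 2
  O: 1
Molecular formula: C5H5ClN2O.
  M = 5(12.0) + 5(1.007825) + 34.968853 + 2(14.003074) + 15.994915
    = 60.000000 + 5.039125 + 34.968853 + 28.006148 + 15.994915 = 144.009041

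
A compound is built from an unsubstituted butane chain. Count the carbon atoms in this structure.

Atom tally by fragment:
  CH3 → C:1 H:3
  CH2 → C:1 H:2
  CH2 → C:1 H:2
  CH3 → C:1 H:3
Element totals:
  C: 4
  H: 10

4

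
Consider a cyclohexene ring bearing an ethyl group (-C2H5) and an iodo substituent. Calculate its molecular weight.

Atom tally by fragment:
  cyclohexene ring core → C:6 H:10
  (− 2 ring H displaced by substituents)
  + C2H5 → C:2 H:5
  + I → I:1
Element totals:
  C: 8
  H: 13
  I: 1
Molecular formula: C8H13I.
  M = 8(12.011) + 13(1.008) + 126.904
    = 96.088 + 13.104 + 126.904 = 236.096

236.10 g/mol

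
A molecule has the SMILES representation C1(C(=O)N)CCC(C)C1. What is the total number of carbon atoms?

7

Atom tally by fragment:
  cyclopentane ring core → C:5 H:10
  (− 2 ring H displaced by substituents)
  + CONH2 → C:1 H:2 O:1 N:1
  + CH3 → C:1 H:3
Element totals:
  C: 7
  H: 13
  N: 1
  O: 1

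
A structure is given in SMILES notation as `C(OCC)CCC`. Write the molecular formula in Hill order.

C6H14O

Atom tally by fragment:
  C2H5OCH2 → C:3 H:7 O:1
  CH2 → C:1 H:2
  CH2 → C:1 H:2
  CH3 → C:1 H:3
Element totals:
  C: 6
  H: 14
  O: 1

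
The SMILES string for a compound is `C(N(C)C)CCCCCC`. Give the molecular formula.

Atom tally by fragment:
  (CH3)2NCH2 → C:3 H:8 N:1
  CH2 → C:1 H:2
  CH2 → C:1 H:2
  CH2 → C:1 H:2
  CH2 → C:1 H:2
  CH2 → C:1 H:2
  CH3 → C:1 H:3
Element totals:
  C: 9
  H: 21
  N: 1

C9H21N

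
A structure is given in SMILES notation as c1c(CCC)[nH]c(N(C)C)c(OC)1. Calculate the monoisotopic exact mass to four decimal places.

Atom tally by fragment:
  pyrrole ring core → C:4 H:5 N:1
  (− 3 ring H displaced by substituents)
  + CH2CH2CH3 → C:3 H:7
  + N(CH3)2 → N:1 C:2 H:6
  + OCH3 → C:1 H:3 O:1
Element totals:
  C: 10
  H: 18
  N: 2
  O: 1
Molecular formula: C10H18N2O.
  M = 10(12.0) + 18(1.007825) + 2(14.003074) + 15.994915
    = 120.000000 + 18.140850 + 28.006148 + 15.994915 = 182.141913

182.1419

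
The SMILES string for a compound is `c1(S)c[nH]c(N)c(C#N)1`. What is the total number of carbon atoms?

5

Atom tally by fragment:
  pyrrole ring core → C:4 H:5 N:1
  (− 3 ring H displaced by substituents)
  + SH → S:1 H:1
  + NH2 → N:1 H:2
  + CN → C:1 N:1
Element totals:
  C: 5
  H: 5
  N: 3
  S: 1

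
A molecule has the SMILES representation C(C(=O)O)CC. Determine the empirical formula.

C2H4O

Atom tally by fragment:
  HOOCCH2 → C:2 H:3 O:2
  CH2 → C:1 H:2
  CH3 → C:1 H:3
Element totals:
  C: 4
  H: 8
  O: 2
Molecular formula: C4H8O2.
gcd of subscripts = 2; dividing each by 2:
  C: 4/2 = 2
  H: 8/2 = 4
  O: 2/2 = 1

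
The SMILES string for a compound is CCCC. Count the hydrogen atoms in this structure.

10

Atom tally by fragment:
  CH3 → C:1 H:3
  CH2 → C:1 H:2
  CH2 → C:1 H:2
  CH3 → C:1 H:3
Element totals:
  C: 4
  H: 10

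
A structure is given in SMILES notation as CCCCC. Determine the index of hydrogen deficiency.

Atom tally by fragment:
  CH3 → C:1 H:3
  CH2 → C:1 H:2
  CH2 → C:1 H:2
  CH2 → C:1 H:2
  CH3 → C:1 H:3
Element totals:
  C: 5
  H: 12
Molecular formula: C5H12.
DoU = (2C + 2 + N − H − X) / 2 = (2·5 + 2 + 0 − 12 − 0) / 2 = 0.

0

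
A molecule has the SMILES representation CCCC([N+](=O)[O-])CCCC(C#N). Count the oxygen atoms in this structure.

2

Atom tally by fragment:
  CH3 → C:1 H:3
  CH2 → C:1 H:2
  CH2 → C:1 H:2
  CH(NO2) → C:1 H:1 N:1 O:2
  CH2 → C:1 H:2
  CH2 → C:1 H:2
  CH2 → C:1 H:2
  CH2CN → C:2 H:2 N:1
Element totals:
  C: 9
  H: 16
  N: 2
  O: 2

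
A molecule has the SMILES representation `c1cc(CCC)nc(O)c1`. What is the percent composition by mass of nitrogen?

Atom tally by fragment:
  pyridine ring core → C:5 H:5 N:1
  (− 2 ring H displaced by substituents)
  + CH2CH2CH3 → C:3 H:7
  + OH → O:1 H:1
Element totals:
  C: 8
  H: 11
  N: 1
  O: 1
Molecular formula: C8H11NO.
Molar mass = 137.182 g/mol.
Mass from N: 1 × 14.007 = 14.007 g/mol.
%N = 14.007 / 137.182 × 100 = 10.21%.

10.21%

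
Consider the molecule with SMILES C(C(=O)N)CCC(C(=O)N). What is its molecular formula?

Atom tally by fragment:
  H2NOCCH2 → C:2 H:4 O:1 N:1
  CH2 → C:1 H:2
  CH2 → C:1 H:2
  CH2CONH2 → C:2 H:4 O:1 N:1
Element totals:
  C: 6
  H: 12
  N: 2
  O: 2

C6H12N2O2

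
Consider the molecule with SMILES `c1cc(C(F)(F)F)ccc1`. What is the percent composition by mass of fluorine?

Atom tally by fragment:
  benzene ring core → C:6 H:6
  (− 1 ring H displaced by substituents)
  + CF3 → C:1 F:3
Element totals:
  C: 7
  H: 5
  F: 3
Molecular formula: C7H5F3.
Molar mass = 146.111 g/mol.
Mass from F: 3 × 18.998 = 56.994 g/mol.
%F = 56.994 / 146.111 × 100 = 39.01%.

39.01%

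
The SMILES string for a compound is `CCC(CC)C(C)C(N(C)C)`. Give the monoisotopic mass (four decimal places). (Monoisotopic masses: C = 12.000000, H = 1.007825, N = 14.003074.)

157.1830

Atom tally by fragment:
  CH3 → C:1 H:3
  CH2 → C:1 H:2
  CH(C2H5) → C:3 H:6
  CH(CH3) → C:2 H:4
  CH2N(CH3)2 → C:3 H:8 N:1
Element totals:
  C: 10
  H: 23
  N: 1
Molecular formula: C10H23N.
  M = 10(12.0) + 23(1.007825) + 14.003074
    = 120.000000 + 23.179975 + 14.003074 = 157.183049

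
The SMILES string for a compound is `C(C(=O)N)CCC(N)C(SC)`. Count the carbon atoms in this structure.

7

Atom tally by fragment:
  H2NOCCH2 → C:2 H:4 O:1 N:1
  CH2 → C:1 H:2
  CH2 → C:1 H:2
  CH(NH2) → C:1 H:3 N:1
  CH2SCH3 → C:2 H:5 S:1
Element totals:
  C: 7
  H: 16
  N: 2
  O: 1
  S: 1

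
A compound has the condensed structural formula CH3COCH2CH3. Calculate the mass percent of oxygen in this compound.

22.19%

Element totals:
  C: 4
  H: 8
  O: 1
Molecular formula: C4H8O.
Molar mass = 72.107 g/mol.
Mass from O: 1 × 15.999 = 15.999 g/mol.
%O = 15.999 / 72.107 × 100 = 22.19%.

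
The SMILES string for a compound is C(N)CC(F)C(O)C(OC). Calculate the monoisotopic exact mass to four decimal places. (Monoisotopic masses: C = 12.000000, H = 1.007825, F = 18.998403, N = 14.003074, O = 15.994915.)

151.1009

Atom tally by fragment:
  H2NCH2 → C:1 H:4 N:1
  CH2 → C:1 H:2
  CH(F) → C:1 H:1 F:1
  CH(OH) → C:1 H:2 O:1
  CH2OCH3 → C:2 H:5 O:1
Element totals:
  C: 6
  H: 14
  F: 1
  N: 1
  O: 2
Molecular formula: C6H14FNO2.
  M = 6(12.0) + 14(1.007825) + 18.998403 + 14.003074 + 2(15.994915)
    = 72.000000 + 14.109550 + 18.998403 + 14.003074 + 31.989830 = 151.100857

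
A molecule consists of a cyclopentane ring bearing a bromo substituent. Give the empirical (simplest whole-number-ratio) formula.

Atom tally by fragment:
  cyclopentane ring core → C:5 H:10
  (− 1 ring H displaced by substituents)
  + Br → Br:1
Element totals:
  C: 5
  H: 9
  Br: 1
Molecular formula: C5H9Br.
gcd of subscripts (1, 5, 9) = 1, so the empirical formula equals the molecular formula.

C5H9Br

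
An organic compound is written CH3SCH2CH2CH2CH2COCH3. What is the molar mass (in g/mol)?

146.25 g/mol

Atom tally by fragment:
  CH3SCH2 → C:2 H:5 S:1
  CH2 → C:1 H:2
  CH2 → C:1 H:2
  CH2COCH3 → C:3 H:5 O:1
Element totals:
  C: 7
  H: 14
  O: 1
  S: 1
Molecular formula: C7H14OS.
  M = 7(12.011) + 14(1.008) + 15.999 + 32.06
    = 84.077 + 14.112 + 15.999 + 32.060 = 146.248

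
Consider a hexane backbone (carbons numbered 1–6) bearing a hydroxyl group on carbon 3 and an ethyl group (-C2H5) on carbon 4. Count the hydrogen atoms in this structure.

Atom tally by fragment:
  CH3 → C:1 H:3
  CH2 → C:1 H:2
  CH(OH) → C:1 H:2 O:1
  CH(C2H5) → C:3 H:6
  CH2 → C:1 H:2
  CH3 → C:1 H:3
Element totals:
  C: 8
  H: 18
  O: 1

18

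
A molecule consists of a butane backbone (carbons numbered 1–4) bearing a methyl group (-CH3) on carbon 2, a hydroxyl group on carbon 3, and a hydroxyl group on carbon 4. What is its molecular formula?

C5H12O2

Atom tally by fragment:
  CH3 → C:1 H:3
  CH(CH3) → C:2 H:4
  CH(OH) → C:1 H:2 O:1
  CH2OH → C:1 H:3 O:1
Element totals:
  C: 5
  H: 12
  O: 2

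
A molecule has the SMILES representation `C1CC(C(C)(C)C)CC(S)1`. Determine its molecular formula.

Atom tally by fragment:
  cyclopentane ring core → C:5 H:10
  (− 2 ring H displaced by substituents)
  + C(CH3)3 → C:4 H:9
  + SH → S:1 H:1
Element totals:
  C: 9
  H: 18
  S: 1

C9H18S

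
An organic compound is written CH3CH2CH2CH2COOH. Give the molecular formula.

C5H10O2

Atom tally by fragment:
  CH3 → C:1 H:3
  CH2 → C:1 H:2
  CH2 → C:1 H:2
  CH2COOH → C:2 H:3 O:2
Element totals:
  C: 5
  H: 10
  O: 2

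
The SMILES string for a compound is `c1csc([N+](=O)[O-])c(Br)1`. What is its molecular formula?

Atom tally by fragment:
  thiophene ring core → C:4 H:4 S:1
  (− 2 ring H displaced by substituents)
  + NO2 → N:1 O:2
  + Br → Br:1
Element totals:
  C: 4
  H: 2
  Br: 1
  N: 1
  O: 2
  S: 1

C4H2BrNO2S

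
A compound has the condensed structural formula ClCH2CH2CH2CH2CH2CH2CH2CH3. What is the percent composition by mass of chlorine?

23.84%

Atom tally by fragment:
  ClCH2 → C:1 H:2 Cl:1
  CH2 → C:1 H:2
  CH2 → C:1 H:2
  CH2 → C:1 H:2
  CH2 → C:1 H:2
  CH2 → C:1 H:2
  CH2 → C:1 H:2
  CH3 → C:1 H:3
Element totals:
  C: 8
  H: 17
  Cl: 1
Molecular formula: C8H17Cl.
Molar mass = 148.674 g/mol.
Mass from Cl: 1 × 35.45 = 35.450 g/mol.
%Cl = 35.450 / 148.674 × 100 = 23.84%.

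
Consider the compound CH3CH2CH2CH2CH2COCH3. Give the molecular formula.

C7H14O

Element totals:
  C: 7
  H: 14
  O: 1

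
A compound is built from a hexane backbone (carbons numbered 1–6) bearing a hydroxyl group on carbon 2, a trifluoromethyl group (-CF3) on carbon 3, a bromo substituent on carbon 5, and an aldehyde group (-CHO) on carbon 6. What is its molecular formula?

Atom tally by fragment:
  CH3 → C:1 H:3
  CH(OH) → C:1 H:2 O:1
  CH(CF3) → C:2 H:1 F:3
  CH2 → C:1 H:2
  CH(Br) → C:1 H:1 Br:1
  CH2CHO → C:2 H:3 O:1
Element totals:
  C: 8
  H: 12
  Br: 1
  F: 3
  O: 2

C8H12BrF3O2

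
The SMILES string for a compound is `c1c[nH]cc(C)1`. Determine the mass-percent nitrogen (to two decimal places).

17.27%

Atom tally by fragment:
  pyrrole ring core → C:4 H:5 N:1
  (− 1 ring H displaced by substituents)
  + CH3 → C:1 H:3
Element totals:
  C: 5
  H: 7
  N: 1
Molecular formula: C5H7N.
Molar mass = 81.118 g/mol.
Mass from N: 1 × 14.007 = 14.007 g/mol.
%N = 14.007 / 81.118 × 100 = 17.27%.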